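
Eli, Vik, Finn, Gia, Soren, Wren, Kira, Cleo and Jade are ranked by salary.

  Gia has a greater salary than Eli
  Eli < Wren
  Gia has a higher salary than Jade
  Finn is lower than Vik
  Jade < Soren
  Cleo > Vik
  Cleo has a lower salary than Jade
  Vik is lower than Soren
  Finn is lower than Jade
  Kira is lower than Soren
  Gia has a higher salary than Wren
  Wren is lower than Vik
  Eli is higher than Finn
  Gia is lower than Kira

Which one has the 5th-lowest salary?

Chaining the given pairs: Finn < Eli < Wren < Vik < Cleo < Jade < Gia < Kira < Soren.
The 5th smallest is Cleo.

Cleo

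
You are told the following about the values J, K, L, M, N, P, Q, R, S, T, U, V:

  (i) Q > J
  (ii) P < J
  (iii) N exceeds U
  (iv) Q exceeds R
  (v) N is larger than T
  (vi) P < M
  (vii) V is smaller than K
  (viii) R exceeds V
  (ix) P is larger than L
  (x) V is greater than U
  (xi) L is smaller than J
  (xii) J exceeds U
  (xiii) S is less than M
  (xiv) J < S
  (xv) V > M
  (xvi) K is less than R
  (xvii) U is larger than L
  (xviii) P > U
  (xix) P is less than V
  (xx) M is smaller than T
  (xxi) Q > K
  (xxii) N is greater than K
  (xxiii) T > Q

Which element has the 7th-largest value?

M

The consecutive relations fix a unique order: L < U < P < J < S < M < V < K < R < Q < T < N.
The 7th largest is M.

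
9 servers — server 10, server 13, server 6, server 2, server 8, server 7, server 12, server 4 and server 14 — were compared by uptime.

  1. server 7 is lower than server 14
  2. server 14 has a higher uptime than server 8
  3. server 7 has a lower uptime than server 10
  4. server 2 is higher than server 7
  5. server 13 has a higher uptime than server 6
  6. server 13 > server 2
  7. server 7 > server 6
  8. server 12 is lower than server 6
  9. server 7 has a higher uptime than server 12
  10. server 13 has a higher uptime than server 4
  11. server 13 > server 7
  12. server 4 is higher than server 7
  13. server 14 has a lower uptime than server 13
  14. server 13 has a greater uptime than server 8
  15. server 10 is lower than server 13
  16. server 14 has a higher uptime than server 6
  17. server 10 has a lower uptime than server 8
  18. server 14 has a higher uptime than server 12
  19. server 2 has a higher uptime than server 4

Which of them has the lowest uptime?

server 12

server 6 is not least since server 12 < server 6; server 7 is not least since server 12 < server 7; server 10 is not least since server 7 < server 10; server 8 is not least since server 10 < server 8; server 4 is not least since server 7 < server 4; server 14 is not least since server 8 < server 14; server 2 is not least since server 4 < server 2; server 13 is not least since server 7 < server 13.
Only server 12 has nothing below it, so server 12 is the lowest uptime.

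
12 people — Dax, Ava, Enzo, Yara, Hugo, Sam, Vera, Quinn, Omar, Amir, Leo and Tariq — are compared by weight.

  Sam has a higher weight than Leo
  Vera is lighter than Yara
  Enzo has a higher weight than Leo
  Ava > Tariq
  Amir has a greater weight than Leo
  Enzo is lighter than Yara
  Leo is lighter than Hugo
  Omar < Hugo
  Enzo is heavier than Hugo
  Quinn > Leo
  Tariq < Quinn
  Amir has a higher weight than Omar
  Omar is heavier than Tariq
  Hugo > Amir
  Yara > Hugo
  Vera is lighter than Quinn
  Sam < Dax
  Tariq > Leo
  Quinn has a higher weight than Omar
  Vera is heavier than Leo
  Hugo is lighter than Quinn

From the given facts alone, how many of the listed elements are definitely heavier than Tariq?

7

From Tariq the given relations immediately reach Omar, Ava, Quinn.
From those, Amir, Hugo — 5 in total.
From those, Enzo, Yara — 7 in total.
No other element is forced above Tariq by the given relations, so the count is 7.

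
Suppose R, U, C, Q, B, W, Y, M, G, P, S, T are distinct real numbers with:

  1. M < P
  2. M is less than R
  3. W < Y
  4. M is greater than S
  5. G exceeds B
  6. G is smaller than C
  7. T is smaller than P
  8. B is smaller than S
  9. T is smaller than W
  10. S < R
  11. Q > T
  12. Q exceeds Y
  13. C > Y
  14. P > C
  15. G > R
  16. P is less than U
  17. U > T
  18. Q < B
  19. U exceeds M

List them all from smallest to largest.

T < W < Y < Q < B < S < M < R < G < C < P < U

Nothing is placed below T, so it is least; from there T < W; W < Y; Y < Q; Q < B; B < S; S < M; M < R; R < G; G < C; C < P; P < U, each given directly.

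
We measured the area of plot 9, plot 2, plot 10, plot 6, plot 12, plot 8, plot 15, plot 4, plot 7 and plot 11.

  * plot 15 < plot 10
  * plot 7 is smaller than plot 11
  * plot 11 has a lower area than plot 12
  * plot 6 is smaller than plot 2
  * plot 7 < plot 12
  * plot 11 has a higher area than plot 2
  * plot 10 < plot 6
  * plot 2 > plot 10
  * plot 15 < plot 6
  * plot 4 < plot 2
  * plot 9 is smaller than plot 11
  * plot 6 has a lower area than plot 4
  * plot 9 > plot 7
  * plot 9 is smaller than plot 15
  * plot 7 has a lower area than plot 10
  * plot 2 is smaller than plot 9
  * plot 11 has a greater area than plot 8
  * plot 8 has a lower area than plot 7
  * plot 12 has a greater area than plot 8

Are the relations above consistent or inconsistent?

inconsistent

We have plot 2 < plot 9 stated directly, yet also plot 9 < plot 15 < plot 10 < plot 6 < plot 4 < plot 2 by chaining the others — so plot 9 < plot 2. Contradiction.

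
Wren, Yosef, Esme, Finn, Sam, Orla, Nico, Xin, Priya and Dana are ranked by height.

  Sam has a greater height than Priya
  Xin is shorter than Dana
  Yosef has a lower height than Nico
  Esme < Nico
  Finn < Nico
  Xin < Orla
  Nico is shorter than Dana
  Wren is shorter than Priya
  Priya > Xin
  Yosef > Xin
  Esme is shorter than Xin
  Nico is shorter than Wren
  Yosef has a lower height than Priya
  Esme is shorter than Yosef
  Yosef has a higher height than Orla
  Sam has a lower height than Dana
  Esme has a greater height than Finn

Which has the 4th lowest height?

Orla

Chaining the given pairs: Finn < Esme < Xin < Orla < Yosef < Nico < Wren < Priya < Sam < Dana.
Counting 4 from the smallest end gives Orla.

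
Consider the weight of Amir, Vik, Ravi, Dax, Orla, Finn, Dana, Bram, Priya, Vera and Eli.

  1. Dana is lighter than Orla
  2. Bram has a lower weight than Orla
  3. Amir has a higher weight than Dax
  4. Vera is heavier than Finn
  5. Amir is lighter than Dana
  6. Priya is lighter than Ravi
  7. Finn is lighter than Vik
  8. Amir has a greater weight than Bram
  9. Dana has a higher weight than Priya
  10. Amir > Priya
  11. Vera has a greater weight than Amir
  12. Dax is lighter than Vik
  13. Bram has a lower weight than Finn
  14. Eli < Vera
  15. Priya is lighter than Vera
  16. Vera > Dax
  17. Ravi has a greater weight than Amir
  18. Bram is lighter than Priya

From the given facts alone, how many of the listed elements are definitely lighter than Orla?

Directly below Orla: Bram, Dana.
One step further: Priya, Amir (4 so far).
One step further: Dax (5 so far).
No other element is forced below Orla by the given relations, so the count is 5.

5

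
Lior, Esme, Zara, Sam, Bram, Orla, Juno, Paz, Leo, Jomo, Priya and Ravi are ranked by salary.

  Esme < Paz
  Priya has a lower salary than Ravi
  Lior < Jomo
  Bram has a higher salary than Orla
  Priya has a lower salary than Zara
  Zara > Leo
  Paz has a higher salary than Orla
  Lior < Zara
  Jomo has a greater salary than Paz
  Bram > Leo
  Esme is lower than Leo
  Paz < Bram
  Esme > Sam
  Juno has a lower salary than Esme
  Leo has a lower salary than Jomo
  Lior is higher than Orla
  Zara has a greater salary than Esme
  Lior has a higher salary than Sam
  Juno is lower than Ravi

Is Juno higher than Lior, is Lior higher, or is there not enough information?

undetermined

Following every chain through Juno: above Juno we get Esme, Leo, Paz, Ravi, Jomo, Zara, Bram.
Lior is not reached, and no chain runs the other way from Lior to Juno.
So the given relations leave the order of Juno and Lior undetermined.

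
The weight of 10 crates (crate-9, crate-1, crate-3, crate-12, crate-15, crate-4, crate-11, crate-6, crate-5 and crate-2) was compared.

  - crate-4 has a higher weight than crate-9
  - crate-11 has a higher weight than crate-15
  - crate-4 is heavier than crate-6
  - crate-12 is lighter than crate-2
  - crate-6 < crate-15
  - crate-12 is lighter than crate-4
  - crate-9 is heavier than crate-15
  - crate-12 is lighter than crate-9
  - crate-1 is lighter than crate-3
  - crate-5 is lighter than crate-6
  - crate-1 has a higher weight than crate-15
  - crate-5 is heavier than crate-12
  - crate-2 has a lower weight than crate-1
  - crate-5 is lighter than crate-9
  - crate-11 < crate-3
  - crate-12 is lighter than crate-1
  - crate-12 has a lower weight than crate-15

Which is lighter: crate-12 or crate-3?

crate-12

Chaining the given relations: crate-12 < crate-5 < crate-6 < crate-15 < crate-11 < crate-3.
So crate-12 < crate-3; crate-12 is the lighter of the two.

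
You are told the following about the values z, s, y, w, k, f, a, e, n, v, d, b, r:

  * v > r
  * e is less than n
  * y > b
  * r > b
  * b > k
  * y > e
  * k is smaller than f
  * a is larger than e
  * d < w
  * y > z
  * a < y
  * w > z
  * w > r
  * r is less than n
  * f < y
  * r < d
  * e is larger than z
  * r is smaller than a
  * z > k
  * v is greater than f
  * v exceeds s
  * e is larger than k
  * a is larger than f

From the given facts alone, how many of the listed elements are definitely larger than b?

7

The elements the relations force above b are r, a, d, v, n, y, w — no chain reaches any other.
That is 7.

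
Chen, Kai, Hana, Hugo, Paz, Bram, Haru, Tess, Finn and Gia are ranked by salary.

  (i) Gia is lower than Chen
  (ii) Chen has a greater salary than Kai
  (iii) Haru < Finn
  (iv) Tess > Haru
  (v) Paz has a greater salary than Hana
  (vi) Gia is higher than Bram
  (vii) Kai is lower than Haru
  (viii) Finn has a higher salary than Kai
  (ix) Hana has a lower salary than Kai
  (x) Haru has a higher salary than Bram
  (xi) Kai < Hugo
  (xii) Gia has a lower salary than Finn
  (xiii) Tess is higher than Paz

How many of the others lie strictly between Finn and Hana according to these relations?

2

Chaining upward from Hana reaches: Kai, Paz, Chen, Haru, Tess, Hugo.
Chaining downward from Finn reaches: Bram, Gia, Kai, Haru.
Strictly between Hana and Finn are those in both lists: Kai, Haru — 2 elements.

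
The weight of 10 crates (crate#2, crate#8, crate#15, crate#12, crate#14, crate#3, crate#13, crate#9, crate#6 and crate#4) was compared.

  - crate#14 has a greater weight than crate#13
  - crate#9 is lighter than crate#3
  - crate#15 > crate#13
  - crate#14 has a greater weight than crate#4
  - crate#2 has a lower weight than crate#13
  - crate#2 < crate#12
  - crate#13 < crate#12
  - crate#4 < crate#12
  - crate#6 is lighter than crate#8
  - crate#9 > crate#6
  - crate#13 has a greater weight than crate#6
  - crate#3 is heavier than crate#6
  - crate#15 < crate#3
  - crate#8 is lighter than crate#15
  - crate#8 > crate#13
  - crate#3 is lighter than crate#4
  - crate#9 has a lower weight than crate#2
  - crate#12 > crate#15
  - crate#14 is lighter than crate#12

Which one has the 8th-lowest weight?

crate#4

The consecutive relations fix a unique order: crate#6 < crate#9 < crate#2 < crate#13 < crate#8 < crate#15 < crate#3 < crate#4 < crate#14 < crate#12.
Counting 8 from the smallest end gives crate#4.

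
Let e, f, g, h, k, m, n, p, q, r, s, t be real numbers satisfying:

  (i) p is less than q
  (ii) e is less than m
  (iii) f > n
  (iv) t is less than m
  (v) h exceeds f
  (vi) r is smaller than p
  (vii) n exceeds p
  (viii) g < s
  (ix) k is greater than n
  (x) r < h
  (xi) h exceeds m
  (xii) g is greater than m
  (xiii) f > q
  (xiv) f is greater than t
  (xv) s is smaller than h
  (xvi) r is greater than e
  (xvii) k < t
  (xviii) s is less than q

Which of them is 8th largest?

Piecing the relations together gives one ordering: e < r < p < n < k < t < m < g < s < q < f < h.
The 8th largest is k.

k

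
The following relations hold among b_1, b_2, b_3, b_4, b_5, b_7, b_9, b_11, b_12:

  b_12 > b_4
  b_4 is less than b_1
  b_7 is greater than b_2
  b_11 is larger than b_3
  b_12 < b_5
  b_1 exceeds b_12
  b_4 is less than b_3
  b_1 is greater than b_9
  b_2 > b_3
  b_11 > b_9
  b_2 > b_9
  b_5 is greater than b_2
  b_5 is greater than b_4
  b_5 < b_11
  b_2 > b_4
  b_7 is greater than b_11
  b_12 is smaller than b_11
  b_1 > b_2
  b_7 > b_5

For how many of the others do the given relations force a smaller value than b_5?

Directly below b_5: b_4, b_12, b_2.
One step further: b_9, b_3 (5 so far).
No other element is forced below b_5 by the given relations, so the count is 5.

5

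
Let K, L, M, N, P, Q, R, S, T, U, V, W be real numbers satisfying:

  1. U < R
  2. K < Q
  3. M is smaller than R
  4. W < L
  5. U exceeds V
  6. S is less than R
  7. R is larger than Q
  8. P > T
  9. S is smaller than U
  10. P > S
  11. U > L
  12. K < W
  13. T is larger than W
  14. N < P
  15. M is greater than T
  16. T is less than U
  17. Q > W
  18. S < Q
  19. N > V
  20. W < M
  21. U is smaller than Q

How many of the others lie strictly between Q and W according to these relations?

3

Chaining upward from W reaches: T, L, U, M, R, P.
Chaining downward from Q reaches: S, K, T, V, L, U.
Strictly between W and Q are those in both lists: T, L, U — 3 elements.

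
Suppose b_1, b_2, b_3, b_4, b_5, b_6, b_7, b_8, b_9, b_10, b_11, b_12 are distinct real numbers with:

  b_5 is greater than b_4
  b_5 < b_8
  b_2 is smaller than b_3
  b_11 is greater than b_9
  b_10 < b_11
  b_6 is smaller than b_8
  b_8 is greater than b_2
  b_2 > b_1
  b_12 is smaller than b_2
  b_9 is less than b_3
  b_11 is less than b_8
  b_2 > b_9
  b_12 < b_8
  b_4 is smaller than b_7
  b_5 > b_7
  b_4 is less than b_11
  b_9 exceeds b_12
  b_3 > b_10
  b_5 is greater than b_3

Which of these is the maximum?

b_8

Chaining downward from b_8: directly below it, b_6, b_12, b_2, b_11, b_5; then b_4, b_10, b_1, b_9, b_7, b_3.
That covers every other element, and nothing is given above b_8, so b_8 is the maximum.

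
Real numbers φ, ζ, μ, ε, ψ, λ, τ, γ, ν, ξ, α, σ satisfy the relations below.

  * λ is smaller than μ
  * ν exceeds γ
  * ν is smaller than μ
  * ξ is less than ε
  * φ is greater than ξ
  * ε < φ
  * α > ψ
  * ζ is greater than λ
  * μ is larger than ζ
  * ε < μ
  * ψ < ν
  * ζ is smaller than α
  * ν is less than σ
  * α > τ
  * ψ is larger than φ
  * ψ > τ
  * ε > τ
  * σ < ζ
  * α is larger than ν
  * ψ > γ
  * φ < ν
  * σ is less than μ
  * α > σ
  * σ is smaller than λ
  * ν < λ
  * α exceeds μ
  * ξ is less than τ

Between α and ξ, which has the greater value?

α

ξ < τ and τ < ε give ξ < ε.
With ε < φ: ξ < τ < ε < φ.
With φ < ψ: ξ < τ < ε < φ < ψ.
Then ψ < ν extends the chain to ν.
With ν < σ: ξ < τ < ε < φ < ψ < ν < σ.
Then σ < λ extends the chain to λ.
Then λ < μ extends the chain to μ.
Then μ < α extends the chain to α.
So ξ < α; α is the larger of the two.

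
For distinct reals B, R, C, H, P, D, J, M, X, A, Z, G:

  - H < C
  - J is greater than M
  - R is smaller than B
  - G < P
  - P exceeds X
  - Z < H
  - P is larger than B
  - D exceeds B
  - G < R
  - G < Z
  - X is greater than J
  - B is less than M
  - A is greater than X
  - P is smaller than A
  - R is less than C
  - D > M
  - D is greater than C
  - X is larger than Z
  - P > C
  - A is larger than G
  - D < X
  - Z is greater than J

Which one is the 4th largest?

D

The consecutive relations fix a unique order: G < R < B < M < J < Z < H < C < D < X < P < A.
Counting 4 from the largest end gives D.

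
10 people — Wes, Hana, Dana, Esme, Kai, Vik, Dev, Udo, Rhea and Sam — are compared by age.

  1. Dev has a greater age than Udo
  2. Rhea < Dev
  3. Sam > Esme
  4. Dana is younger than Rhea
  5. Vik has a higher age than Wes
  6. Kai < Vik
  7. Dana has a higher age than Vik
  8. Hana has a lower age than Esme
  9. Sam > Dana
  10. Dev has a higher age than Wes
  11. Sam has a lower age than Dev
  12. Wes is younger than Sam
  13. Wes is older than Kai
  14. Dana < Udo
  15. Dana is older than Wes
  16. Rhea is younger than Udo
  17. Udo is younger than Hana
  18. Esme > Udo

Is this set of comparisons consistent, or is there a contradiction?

consistent

Every relation is compatible with Kai < Wes < Vik < Dana < Rhea < Udo < Hana < Esme < Sam < Dev; the set is consistent.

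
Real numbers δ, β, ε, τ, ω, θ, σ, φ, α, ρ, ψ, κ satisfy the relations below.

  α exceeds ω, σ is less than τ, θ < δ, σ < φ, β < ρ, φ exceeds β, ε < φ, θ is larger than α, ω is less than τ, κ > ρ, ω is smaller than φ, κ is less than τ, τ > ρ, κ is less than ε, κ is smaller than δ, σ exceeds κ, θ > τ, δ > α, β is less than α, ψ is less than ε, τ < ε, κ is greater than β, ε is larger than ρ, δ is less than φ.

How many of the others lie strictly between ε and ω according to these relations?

Chaining upward from ω reaches: α, τ, θ, δ, φ.
Chaining downward from ε reaches: ψ, β, ρ, κ, σ, τ.
Strictly between ω and ε are those in both lists: τ — 1 element.

1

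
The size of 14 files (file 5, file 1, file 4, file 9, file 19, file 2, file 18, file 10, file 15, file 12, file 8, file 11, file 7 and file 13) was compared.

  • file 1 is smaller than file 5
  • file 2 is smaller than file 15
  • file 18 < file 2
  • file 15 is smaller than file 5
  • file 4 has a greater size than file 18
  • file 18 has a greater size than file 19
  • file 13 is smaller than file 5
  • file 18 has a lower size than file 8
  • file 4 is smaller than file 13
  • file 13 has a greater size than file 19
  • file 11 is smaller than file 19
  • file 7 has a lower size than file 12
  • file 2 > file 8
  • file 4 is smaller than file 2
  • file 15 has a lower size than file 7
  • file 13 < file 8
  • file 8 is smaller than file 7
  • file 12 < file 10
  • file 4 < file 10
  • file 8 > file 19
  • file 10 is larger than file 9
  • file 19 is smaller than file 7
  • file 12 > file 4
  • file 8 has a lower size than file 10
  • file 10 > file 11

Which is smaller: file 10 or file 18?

file 18 < file 4 and file 4 < file 13 give file 18 < file 13.
With file 13 < file 8: file 18 < file 4 < file 13 < file 8.
Then file 8 < file 2 extends the chain to file 2.
Then file 2 < file 15 extends the chain to file 15.
Then file 15 < file 7 extends the chain to file 7.
Then file 7 < file 12 extends the chain to file 12.
Then file 12 < file 10 extends the chain to file 10.
So file 18 < file 10; file 18 is the smaller of the two.

file 18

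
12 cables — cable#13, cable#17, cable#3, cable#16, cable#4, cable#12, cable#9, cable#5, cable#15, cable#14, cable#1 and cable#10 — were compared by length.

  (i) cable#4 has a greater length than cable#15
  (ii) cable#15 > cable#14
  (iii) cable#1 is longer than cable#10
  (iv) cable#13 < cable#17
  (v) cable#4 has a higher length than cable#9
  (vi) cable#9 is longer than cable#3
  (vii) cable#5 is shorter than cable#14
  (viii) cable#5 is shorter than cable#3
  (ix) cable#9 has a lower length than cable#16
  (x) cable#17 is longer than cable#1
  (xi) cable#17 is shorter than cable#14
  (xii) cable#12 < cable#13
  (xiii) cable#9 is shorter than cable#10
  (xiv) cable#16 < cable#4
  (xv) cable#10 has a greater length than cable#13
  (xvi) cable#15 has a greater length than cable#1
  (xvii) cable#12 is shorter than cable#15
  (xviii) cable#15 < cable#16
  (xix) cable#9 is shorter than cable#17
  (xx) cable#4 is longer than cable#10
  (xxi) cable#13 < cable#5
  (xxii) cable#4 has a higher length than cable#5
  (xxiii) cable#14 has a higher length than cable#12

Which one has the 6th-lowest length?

cable#10

Chaining the given pairs: cable#12 < cable#13 < cable#5 < cable#3 < cable#9 < cable#10 < cable#1 < cable#17 < cable#14 < cable#15 < cable#16 < cable#4.
The 6th smallest is cable#10.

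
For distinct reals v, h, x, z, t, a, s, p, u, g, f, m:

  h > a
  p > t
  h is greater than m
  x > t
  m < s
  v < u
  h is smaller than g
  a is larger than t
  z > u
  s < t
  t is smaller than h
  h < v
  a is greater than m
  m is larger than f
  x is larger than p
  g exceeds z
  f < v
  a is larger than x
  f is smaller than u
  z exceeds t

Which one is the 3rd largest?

The consecutive relations fix a unique order: f < m < s < t < p < x < a < h < v < u < z < g.
The 3rd largest is u.

u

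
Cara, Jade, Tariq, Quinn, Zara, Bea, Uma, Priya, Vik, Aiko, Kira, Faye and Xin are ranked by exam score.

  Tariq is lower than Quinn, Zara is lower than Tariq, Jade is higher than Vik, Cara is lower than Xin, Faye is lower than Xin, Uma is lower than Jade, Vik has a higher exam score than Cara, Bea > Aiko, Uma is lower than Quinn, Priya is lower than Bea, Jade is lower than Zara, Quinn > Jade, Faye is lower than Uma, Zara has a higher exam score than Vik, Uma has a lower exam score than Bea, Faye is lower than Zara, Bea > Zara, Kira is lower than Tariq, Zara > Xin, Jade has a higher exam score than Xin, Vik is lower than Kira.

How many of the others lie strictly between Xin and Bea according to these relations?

The relations place Xin below Bea. An element lies strictly between them when it is forced above Xin and also forced below Bea.
Above Xin: {Jade, Zara, Tariq, Quinn}. Below Bea: {Cara, Vik, Faye, Aiko, Priya, Uma, Jade, Zara}.
Intersection: {Jade, Zara} — 2.

2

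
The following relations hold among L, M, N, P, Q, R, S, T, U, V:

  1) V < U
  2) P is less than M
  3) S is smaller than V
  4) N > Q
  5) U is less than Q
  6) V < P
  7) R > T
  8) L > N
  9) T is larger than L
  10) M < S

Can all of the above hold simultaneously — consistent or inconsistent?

inconsistent

We have V < P stated directly, yet also P < M < S < V by chaining the others — so P < V. Contradiction.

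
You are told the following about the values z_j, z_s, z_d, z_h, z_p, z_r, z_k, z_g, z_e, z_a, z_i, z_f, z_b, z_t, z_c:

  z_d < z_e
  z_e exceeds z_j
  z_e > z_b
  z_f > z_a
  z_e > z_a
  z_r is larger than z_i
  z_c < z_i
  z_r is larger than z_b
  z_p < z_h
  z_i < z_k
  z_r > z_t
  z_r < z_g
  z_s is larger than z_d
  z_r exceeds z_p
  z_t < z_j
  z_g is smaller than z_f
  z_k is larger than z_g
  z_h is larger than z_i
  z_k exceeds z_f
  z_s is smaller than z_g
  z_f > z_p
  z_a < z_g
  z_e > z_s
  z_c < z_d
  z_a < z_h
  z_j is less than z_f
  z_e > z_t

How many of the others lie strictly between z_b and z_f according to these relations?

2

The relations place z_b below z_f. An element lies strictly between them when it is forced above z_b and also forced below z_f.
Above z_b: {z_r, z_g, z_k, z_e}. Below z_f: {z_c, z_t, z_i, z_d, z_j, z_p, z_s, z_r, z_a, z_g}.
Intersection: {z_r, z_g} — 2.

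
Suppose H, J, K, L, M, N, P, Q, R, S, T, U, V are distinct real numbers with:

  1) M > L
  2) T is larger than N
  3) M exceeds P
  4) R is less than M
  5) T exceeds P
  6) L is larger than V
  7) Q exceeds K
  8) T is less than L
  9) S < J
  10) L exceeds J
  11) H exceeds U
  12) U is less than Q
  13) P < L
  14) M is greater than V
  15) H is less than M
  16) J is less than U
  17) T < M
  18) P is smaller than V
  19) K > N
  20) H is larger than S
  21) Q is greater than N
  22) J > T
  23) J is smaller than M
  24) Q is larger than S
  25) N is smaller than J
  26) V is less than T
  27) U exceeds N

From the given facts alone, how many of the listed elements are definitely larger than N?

From N the given relations immediately reach T, K, J, U, Q.
From those, L, H, M — 8 in total.
No other element is forced above N by the given relations, so the count is 8.

8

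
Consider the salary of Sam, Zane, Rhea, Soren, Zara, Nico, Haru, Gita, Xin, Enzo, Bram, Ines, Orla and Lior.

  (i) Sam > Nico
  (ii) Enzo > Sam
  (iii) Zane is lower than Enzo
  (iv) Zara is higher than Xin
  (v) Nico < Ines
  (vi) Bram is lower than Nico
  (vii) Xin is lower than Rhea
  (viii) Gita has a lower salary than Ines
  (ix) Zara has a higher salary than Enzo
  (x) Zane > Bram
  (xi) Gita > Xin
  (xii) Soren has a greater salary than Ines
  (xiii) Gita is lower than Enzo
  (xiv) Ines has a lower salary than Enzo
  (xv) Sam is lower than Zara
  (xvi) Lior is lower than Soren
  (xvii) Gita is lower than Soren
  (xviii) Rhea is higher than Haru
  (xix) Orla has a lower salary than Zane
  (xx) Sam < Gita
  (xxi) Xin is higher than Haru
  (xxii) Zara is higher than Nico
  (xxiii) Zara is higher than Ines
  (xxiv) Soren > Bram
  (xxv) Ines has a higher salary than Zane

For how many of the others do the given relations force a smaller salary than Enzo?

9

The elements the relations force below Enzo are Bram, Orla, Haru, Nico, Sam, Xin, Gita, Zane, Ines — no chain reaches any other.
That is 9.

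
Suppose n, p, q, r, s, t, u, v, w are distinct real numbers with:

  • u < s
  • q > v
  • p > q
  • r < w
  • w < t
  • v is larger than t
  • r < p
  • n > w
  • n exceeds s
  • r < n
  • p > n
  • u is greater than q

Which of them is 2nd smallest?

The consecutive relations fix a unique order: r < w < t < v < q < u < s < n < p.
The 2nd smallest is w.

w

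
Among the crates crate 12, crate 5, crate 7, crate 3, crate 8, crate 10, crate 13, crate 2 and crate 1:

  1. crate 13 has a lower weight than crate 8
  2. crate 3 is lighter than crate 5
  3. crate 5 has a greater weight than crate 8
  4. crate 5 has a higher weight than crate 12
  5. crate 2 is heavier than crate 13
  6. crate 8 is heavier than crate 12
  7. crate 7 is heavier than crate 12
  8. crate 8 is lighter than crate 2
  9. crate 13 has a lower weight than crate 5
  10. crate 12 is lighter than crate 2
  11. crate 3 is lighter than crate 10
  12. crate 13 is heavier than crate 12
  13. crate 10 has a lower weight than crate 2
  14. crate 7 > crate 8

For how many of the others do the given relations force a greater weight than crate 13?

Directly above crate 13: crate 8, crate 5, crate 2.
One step further: crate 7 (4 so far).
Nothing else is reachable above crate 13; 4 in all.

4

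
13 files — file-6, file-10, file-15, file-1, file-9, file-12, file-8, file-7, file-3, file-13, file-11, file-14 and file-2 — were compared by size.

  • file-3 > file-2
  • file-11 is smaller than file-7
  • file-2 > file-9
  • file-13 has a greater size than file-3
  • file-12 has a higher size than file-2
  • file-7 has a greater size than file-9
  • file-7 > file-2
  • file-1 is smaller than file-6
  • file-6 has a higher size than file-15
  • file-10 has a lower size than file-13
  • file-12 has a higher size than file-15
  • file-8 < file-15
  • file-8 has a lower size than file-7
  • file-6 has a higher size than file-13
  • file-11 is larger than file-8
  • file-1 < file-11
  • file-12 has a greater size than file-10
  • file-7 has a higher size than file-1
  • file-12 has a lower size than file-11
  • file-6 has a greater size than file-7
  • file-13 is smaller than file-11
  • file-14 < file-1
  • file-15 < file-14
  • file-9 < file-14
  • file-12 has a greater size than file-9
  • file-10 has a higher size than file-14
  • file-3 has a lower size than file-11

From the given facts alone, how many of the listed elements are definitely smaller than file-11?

10

Directly below file-11: file-8, file-1, file-3, file-13, file-12.
One step further: file-15, file-9, file-14, file-2, file-10 (10 so far).
Nothing else is reachable below file-11; 10 in all.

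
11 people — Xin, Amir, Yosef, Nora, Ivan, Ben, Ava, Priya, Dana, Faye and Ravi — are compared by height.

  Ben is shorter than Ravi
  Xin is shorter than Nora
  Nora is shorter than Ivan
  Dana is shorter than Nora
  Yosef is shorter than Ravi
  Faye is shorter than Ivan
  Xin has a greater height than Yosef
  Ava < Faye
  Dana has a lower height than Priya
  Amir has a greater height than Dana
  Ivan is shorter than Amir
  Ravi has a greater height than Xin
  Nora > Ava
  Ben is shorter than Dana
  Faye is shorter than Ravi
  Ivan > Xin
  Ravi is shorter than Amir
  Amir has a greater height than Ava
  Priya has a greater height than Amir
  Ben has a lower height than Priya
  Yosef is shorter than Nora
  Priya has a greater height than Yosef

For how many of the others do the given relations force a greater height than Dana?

From Dana the given relations immediately reach Nora, Amir, Priya.
From those, Ivan — 4 in total.
Nothing else is reachable above Dana; 4 in all.

4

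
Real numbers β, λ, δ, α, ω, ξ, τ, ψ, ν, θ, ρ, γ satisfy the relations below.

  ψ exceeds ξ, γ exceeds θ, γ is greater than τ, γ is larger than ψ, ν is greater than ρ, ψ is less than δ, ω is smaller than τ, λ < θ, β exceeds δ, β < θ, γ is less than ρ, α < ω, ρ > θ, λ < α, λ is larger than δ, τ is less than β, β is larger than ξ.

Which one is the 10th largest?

δ

The consecutive relations fix a unique order: ξ < ψ < δ < λ < α < ω < τ < β < θ < γ < ρ < ν.
Counting 10 from the largest end gives δ.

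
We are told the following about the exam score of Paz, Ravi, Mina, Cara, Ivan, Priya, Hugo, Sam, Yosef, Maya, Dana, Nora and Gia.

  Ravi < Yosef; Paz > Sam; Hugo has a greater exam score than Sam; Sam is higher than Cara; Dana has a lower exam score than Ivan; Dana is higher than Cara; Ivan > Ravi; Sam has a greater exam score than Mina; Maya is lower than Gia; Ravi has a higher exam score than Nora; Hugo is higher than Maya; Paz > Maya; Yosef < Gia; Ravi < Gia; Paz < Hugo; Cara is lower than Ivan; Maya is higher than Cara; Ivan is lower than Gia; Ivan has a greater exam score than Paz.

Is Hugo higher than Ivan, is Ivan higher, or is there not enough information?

undetermined

Following every chain through Ivan: above Ivan we get Gia; below Ivan we get Cara, Mina, Dana, Maya, Sam, Nora, Paz, Ravi.
Hugo is not reached, and no chain runs the other way from Hugo to Ivan.
So the given relations leave the order of Ivan and Hugo undetermined.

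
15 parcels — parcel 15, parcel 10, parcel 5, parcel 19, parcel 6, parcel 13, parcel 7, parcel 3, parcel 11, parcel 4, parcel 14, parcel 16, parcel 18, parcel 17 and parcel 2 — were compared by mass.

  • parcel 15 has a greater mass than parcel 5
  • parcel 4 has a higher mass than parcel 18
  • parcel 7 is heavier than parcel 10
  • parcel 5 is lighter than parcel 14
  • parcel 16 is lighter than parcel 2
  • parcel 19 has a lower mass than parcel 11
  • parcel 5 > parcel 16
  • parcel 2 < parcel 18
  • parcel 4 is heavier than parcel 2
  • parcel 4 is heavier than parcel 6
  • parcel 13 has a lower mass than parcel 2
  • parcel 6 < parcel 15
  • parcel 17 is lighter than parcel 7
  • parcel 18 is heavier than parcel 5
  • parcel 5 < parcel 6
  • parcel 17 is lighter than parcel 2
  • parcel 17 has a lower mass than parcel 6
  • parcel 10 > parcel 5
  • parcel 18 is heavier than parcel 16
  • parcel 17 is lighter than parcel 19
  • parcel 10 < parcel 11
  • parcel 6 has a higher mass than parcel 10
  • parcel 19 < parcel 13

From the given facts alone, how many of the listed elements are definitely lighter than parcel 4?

9

Directly below parcel 4: parcel 6, parcel 2, parcel 18.
One step further: parcel 16, parcel 17, parcel 5, parcel 10, parcel 13 (8 so far).
One step further: parcel 19 (9 so far).
Nothing else is reachable below parcel 4; 9 in all.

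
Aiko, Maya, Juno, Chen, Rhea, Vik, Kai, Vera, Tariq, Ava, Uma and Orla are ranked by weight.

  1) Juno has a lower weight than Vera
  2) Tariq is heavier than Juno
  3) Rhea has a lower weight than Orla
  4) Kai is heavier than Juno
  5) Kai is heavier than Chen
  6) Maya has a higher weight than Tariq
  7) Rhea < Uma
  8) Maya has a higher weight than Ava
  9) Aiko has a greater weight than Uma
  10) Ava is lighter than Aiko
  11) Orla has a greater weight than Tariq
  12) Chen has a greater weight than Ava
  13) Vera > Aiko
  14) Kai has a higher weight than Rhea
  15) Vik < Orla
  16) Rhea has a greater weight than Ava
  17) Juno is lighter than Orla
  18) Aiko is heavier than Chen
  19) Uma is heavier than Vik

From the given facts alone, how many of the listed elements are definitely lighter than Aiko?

5

The elements the relations force below Aiko are Ava, Rhea, Chen, Vik, Uma — no chain reaches any other.
That is 5.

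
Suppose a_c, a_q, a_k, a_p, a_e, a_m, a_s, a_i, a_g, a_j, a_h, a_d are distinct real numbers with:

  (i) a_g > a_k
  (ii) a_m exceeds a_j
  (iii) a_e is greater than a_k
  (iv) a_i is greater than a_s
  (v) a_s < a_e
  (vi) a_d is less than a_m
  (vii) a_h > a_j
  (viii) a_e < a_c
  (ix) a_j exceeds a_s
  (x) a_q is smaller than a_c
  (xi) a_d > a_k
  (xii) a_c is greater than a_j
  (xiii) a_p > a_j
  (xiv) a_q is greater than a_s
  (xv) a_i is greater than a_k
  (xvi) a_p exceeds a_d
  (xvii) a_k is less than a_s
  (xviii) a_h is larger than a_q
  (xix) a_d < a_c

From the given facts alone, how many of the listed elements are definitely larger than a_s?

Directly above a_s: a_j, a_q, a_e, a_i.
One step further: a_p, a_c, a_m, a_h (8 so far).
Nothing else is reachable above a_s; 8 in all.

8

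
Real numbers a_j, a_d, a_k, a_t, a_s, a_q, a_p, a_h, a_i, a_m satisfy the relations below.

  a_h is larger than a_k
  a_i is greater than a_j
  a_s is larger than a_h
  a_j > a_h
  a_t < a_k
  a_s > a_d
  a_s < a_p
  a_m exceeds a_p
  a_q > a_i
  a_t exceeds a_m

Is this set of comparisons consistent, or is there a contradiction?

inconsistent

Chaining the given relations yields a_s < a_p < a_m < a_t < a_k < a_h, so a_s < a_h. But one relation states a_h < a_s. These cannot both hold.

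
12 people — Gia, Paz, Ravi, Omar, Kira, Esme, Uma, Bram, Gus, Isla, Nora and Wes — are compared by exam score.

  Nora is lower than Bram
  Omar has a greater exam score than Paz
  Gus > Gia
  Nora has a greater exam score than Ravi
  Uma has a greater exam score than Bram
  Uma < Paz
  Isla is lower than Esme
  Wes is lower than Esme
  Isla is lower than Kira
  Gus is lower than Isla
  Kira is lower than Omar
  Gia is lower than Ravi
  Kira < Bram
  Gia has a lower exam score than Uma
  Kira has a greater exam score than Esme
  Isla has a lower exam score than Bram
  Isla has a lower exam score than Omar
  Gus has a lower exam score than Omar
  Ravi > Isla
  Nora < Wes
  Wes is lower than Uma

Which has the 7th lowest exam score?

Chaining the given pairs: Gia < Gus < Isla < Ravi < Nora < Wes < Esme < Kira < Bram < Uma < Paz < Omar.
The 7th smallest is Esme.

Esme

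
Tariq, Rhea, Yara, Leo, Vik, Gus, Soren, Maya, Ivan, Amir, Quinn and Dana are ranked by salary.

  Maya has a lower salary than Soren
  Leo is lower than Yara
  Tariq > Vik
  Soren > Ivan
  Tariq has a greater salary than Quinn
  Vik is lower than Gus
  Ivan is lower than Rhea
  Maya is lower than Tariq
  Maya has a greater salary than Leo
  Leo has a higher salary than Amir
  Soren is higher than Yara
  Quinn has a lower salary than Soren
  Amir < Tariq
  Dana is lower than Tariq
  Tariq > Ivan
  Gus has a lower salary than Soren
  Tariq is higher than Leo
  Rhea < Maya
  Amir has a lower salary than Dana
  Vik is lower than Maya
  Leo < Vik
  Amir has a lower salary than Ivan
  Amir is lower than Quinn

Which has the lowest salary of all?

Amir

Chaining upward from Amir: directly above it, Leo, Dana, Quinn, Ivan, Tariq; then Yara, Vik, Rhea, Maya, Soren; then Gus.
That covers every other element, and nothing is given below Amir, so Amir is the lowest salary.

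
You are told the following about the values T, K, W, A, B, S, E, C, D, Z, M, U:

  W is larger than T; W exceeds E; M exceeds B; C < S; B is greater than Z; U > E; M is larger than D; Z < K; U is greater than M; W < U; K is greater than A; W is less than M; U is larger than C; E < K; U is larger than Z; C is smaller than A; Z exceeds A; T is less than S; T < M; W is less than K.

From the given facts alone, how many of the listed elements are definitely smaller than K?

6

From K the given relations immediately reach E, A, Z, W.
From those, T, C — 6 in total.
Nothing else is reachable below K; 6 in all.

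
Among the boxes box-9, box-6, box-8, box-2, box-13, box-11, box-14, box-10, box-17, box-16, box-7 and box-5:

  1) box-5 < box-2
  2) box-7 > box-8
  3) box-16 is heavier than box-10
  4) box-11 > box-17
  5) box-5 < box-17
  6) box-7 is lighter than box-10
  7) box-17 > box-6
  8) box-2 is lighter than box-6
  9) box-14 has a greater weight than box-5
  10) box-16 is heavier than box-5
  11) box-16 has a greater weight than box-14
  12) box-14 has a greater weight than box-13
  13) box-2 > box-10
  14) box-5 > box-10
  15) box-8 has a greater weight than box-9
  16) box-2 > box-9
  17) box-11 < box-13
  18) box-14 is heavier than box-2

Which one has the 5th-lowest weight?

box-5

Piecing the relations together gives one ordering: box-9 < box-8 < box-7 < box-10 < box-5 < box-2 < box-6 < box-17 < box-11 < box-13 < box-14 < box-16.
Counting 5 from the smallest end gives box-5.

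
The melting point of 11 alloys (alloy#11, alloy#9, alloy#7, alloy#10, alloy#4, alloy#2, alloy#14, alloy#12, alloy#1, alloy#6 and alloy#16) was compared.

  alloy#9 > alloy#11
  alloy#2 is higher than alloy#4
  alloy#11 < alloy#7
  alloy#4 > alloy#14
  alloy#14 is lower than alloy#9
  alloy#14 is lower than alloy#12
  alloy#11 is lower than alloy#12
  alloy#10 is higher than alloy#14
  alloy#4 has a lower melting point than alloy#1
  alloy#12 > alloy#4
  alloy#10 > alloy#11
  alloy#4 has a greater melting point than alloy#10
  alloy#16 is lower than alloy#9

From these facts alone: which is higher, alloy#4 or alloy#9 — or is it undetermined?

Following every chain through alloy#9: below alloy#9 we get alloy#16, alloy#11, alloy#14.
alloy#4 is not reached, and no chain runs the other way from alloy#4 to alloy#9.
So the given relations leave the order of alloy#9 and alloy#4 undetermined.

undetermined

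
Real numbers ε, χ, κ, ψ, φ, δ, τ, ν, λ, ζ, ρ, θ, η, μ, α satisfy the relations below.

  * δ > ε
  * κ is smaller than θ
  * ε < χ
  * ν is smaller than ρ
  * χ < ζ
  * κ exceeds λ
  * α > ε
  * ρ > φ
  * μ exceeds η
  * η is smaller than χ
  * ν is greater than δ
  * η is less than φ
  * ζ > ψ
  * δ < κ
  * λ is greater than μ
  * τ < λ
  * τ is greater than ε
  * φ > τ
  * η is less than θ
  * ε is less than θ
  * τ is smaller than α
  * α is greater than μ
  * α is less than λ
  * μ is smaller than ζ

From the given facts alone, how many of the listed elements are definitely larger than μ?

5

Directly above μ: α, λ, ζ.
One step further: κ (4 so far).
One step further: θ (5 so far).
No other element is forced above μ by the given relations, so the count is 5.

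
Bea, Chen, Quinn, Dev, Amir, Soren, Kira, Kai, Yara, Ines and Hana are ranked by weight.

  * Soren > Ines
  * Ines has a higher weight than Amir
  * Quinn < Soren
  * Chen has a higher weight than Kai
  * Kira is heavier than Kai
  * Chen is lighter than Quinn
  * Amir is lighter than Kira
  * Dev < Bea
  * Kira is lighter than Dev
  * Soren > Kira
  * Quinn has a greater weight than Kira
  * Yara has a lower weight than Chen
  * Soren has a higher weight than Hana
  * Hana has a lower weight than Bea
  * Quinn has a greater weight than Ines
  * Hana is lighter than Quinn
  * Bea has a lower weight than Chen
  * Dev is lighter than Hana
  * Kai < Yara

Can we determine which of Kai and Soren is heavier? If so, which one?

Soren

Link the given pairs in sequence: Kai < Kira; Kira < Dev; Dev < Hana; Hana < Bea; Bea < Chen; Chen < Quinn; Quinn < Soren.
Chaining these gives Kai < Kira < Dev < Hana < Bea < Chen < Quinn < Soren.
So Soren is heavier.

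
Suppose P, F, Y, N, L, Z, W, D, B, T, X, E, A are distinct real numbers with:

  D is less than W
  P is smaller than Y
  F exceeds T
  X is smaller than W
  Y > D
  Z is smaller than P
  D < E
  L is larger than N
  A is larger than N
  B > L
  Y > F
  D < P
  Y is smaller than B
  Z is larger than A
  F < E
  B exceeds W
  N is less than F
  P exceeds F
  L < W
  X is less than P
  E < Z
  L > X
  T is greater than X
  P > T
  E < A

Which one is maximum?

Chaining downward from B: directly below it, L, W, Y; then X, D, N, F, P; then T, Z; then E, A.
That covers every other element, and nothing is given above B, so B is the maximum.

B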